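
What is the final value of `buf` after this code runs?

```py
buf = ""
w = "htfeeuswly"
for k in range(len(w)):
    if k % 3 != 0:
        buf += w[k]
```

k=0: skip
k=1: add 't' → 't'
k=2: add 'f' → 'tf'
k=3: skip
k=4: add 'e' → 'tfe'
k=5: add 'u' → 'tfeu'
k=6: skip
k=7: add 'w' → 'tfeuw'
k=8: add 'l' → 'tfeuwl'
k=9: skip

'tfeuwl'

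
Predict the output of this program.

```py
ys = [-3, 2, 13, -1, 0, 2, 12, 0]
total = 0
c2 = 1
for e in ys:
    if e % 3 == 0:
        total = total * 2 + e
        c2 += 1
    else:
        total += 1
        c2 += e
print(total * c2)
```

e=-3: %3==0, total = 0*2+(-3) = -3; c2=2
e=2: not %3==0, total = (-3)+1 = -2; c2=4
e=13: not %3==0, total = (-2)+1 = -1; c2=17
e=-1: not %3==0, total = (-1)+1 = 0; c2=16
e=0: %3==0, total = 0*2+0 = 0; c2=17
e=2: not %3==0, total = 0+1 = 1; c2=19
e=12: %3==0, total = 1*2+12 = 14; c2=20
e=0: %3==0, total = 14*2+0 = 28; c2=21
total*c2 = 28*21 = 588

588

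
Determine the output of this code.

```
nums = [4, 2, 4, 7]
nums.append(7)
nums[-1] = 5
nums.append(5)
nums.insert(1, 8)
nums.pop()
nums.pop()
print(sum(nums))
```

append 7 → [4, 2, 4, 7, 7]
nums[-1] = 5 → [4, 2, 4, 7, 5]
append 5 → [4, 2, 4, 7, 5, 5]
insert 8 at 1 → [4, 8, 2, 4, 7, 5, 5]
pop() removes 5 → [4, 8, 2, 4, 7, 5]
pop() removes 5 → [4, 8, 2, 4, 7]
sum = 25

25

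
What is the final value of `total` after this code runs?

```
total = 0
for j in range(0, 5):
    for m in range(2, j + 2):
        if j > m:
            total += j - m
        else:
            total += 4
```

j=1,m=2: not 1>2, total = 0+4 = 4
j=2,m=2: not 2>2, total = 4+4 = 8
j=2,m=3: not 2>3, total = 8+4 = 12
j=3,m=2: 3>2, total = 12+1 = 13
j=3,m=3: not 3>3, total = 13+4 = 17
j=3,m=4: not 3>4, total = 17+4 = 21
j=4,m=2: 4>2, total = 21+2 = 23
j=4,m=3: 4>3, total = 23+1 = 24
j=4,m=4: not 4>4, total = 24+4 = 28
j=4,m=5: not 4>5, total = 28+4 = 32

32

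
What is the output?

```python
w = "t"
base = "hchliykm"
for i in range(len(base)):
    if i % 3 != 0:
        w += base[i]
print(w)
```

tchiym

i=0: skip
i=1: add 'c' → 'tc'
i=2: add 'h' → 'tch'
i=3: skip
i=4: add 'i' → 'tchi'
i=5: add 'y' → 'tchiy'
i=6: skip
i=7: add 'm' → 'tchiym'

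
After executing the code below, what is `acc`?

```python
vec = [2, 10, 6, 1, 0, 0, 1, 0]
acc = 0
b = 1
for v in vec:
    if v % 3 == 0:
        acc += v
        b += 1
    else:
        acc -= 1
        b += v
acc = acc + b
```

21

v=2: not %3==0, acc = 0-1 = -1; b=3
v=10: not %3==0, acc = (-1)-1 = -2; b=13
v=6: %3==0, acc = (-2)+6 = 4; b=14
v=1: not %3==0, acc = 4-1 = 3; b=15
v=0: %3==0, acc = 3+0 = 3; b=16
v=0: %3==0, acc = 3+0 = 3; b=17
v=1: not %3==0, acc = 3-1 = 2; b=18
v=0: %3==0, acc = 2+0 = 2; b=19
acc+b = 2+19 = 21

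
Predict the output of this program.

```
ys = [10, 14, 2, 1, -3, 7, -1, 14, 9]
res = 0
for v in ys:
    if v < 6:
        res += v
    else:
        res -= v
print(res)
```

-55

v=10: not <6, res = 0-10 = -10
v=14: not <6, res = (-10)-14 = -24
v=2: <6, res = (-24)+2 = -22
v=1: <6, res = (-22)+1 = -21
v=-3: <6, res = (-21)+(-3) = -24
v=7: not <6, res = (-24)-7 = -31
v=-1: <6, res = (-31)+(-1) = -32
v=14: not <6, res = (-32)-14 = -46
v=9: not <6, res = (-46)-9 = -55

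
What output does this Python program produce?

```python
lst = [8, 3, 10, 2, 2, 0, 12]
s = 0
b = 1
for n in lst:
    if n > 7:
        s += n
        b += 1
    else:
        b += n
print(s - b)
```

19

n=8: >7, s = 0+8 = 8; b=2
n=3: not >7; b=5
n=10: >7, s = 8+10 = 18; b=6
n=2: not >7; b=8
n=2: not >7; b=10
n=0: not >7; b=10
n=12: >7, s = 18+12 = 30; b=11
s-b = 30-11 = 19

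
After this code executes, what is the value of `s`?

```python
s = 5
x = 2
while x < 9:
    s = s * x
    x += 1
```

x=2: s = 5*2 = 10
x=3: s = 10*3 = 30
x=4: s = 30*4 = 120
x=5: s = 120*5 = 600
x=6: s = 600*6 = 3600
x=7: s = 3600*7 = 25200
x=8: s = 25200*8 = 201600

201600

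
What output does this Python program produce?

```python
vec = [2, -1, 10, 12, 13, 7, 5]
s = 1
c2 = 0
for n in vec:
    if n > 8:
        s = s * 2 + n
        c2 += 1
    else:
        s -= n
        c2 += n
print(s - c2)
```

49

n=2: not >8, s = 1-2 = -1; c2=2
n=-1: not >8, s = (-1)-(-1) = 0; c2=1
n=10: >8, s = 0*2+10 = 10; c2=2
n=12: >8, s = 10*2+12 = 32; c2=3
n=13: >8, s = 32*2+13 = 77; c2=4
n=7: not >8, s = 77-7 = 70; c2=11
n=5: not >8, s = 70-5 = 65; c2=16
s-c2 = 65-16 = 49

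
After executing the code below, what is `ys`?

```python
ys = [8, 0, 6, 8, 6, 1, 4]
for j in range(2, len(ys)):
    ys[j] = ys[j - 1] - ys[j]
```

j=2: ys[2] = 0-6 = -6 → [8, 0, -6, 8, 6, 1, 4]
j=3: ys[3] = (-6)-8 = -14 → [8, 0, -6, -14, 6, 1, 4]
j=4: ys[4] = (-14)-6 = -20 → [8, 0, -6, -14, -20, 1, 4]
j=5: ys[5] = (-20)-1 = -21 → [8, 0, -6, -14, -20, -21, 4]
j=6: ys[6] = (-21)-4 = -25 → [8, 0, -6, -14, -20, -21, -25]

[8, 0, -6, -14, -20, -21, -25]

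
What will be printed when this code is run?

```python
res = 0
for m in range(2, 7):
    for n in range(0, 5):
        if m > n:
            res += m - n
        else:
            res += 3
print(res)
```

m=2,n=0: 2>0, res = 0+2 = 2
m=2,n=1: 2>1, res = 2+1 = 3
m=2,n=2: not 2>2, res = 3+3 = 6
m=2,n=3: not 2>3, res = 6+3 = 9
m=2,n=4: not 2>4, res = 9+3 = 12
m=3,n=0: 3>0, res = 12+3 = 15
m=3,n=1: 3>1, res = 15+2 = 17
m=3,n=2: 3>2, res = 17+1 = 18
m=3,n=3: not 3>3, res = 18+3 = 21
m=3,n=4: not 3>4, res = 21+3 = 24
m=4,n=0: 4>0, res = 24+4 = 28
m=4,n=1: 4>1, res = 28+3 = 31
m=4,n=2: 4>2, res = 31+2 = 33
m=4,n=3: 4>3, res = 33+1 = 34
m=4,n=4: not 4>4, res = 34+3 = 37
m=5,n=0: 5>0, res = 37+5 = 42
m=5,n=1: 5>1, res = 42+4 = 46
m=5,n=2: 5>2, res = 46+3 = 49
m=5,n=3: 5>3, res = 49+2 = 51
m=5,n=4: 5>4, res = 51+1 = 52
m=6,n=0: 6>0, res = 52+6 = 58
m=6,n=1: 6>1, res = 58+5 = 63
m=6,n=2: 6>2, res = 63+4 = 67
m=6,n=3: 6>3, res = 67+3 = 70
m=6,n=4: 6>4, res = 70+2 = 72

72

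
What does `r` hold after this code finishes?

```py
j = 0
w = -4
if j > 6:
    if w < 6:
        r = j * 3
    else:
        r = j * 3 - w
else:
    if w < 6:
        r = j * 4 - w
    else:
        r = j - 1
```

j=0, w=-4
j > 6 is False; w < 6 is True
→ r = j * 4 - w = 4

4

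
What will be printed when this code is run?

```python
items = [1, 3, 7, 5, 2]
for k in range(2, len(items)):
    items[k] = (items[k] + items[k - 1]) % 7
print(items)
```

[1, 3, 3, 1, 3]

k=2: items[2] = (7+3)%7 = 3 → [1, 3, 3, 5, 2]
k=3: items[3] = (5+3)%7 = 1 → [1, 3, 3, 1, 2]
k=4: items[4] = (2+1)%7 = 3 → [1, 3, 3, 1, 3]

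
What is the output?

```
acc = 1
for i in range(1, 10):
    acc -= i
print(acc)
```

i=1: acc = 1-1 = 0
i=2: acc = 0-2 = -2
i=3: acc = (-2)-3 = -5
i=4: acc = (-5)-4 = -9
i=5: acc = (-9)-5 = -14
i=6: acc = (-14)-6 = -20
i=7: acc = (-20)-7 = -27
i=8: acc = (-27)-8 = -35
i=9: acc = (-35)-9 = -44

-44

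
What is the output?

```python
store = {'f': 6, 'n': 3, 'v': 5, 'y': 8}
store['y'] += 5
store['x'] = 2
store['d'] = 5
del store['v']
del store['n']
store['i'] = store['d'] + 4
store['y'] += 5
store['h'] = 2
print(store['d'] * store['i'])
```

45

store['y'] = 8+5 = 13 → {'f': 6, 'n': 3, 'v': 5, 'y': 13}
store['x'] = 2 → {'f': 6, 'n': 3, 'v': 5, 'y': 13, 'x': 2}
store['d'] = 5 → {'f': 6, 'n': 3, 'v': 5, 'y': 13, 'x': 2, 'd': 5}
del 'v' → {'f': 6, 'n': 3, 'y': 13, 'x': 2, 'd': 5}
del 'n' → {'f': 6, 'y': 13, 'x': 2, 'd': 5}
store['i'] = store['d']+4 = 9 → {'f': 6, 'y': 13, 'x': 2, 'd': 5, 'i': 9}
store['y'] = 13+5 = 18 → {'f': 6, 'y': 18, 'x': 2, 'd': 5, 'i': 9}
store['h'] = 2 → {'f': 6, 'y': 18, 'x': 2, 'd': 5, 'i': 9, 'h': 2}
store['d']*store['i'] = 5*9 = 45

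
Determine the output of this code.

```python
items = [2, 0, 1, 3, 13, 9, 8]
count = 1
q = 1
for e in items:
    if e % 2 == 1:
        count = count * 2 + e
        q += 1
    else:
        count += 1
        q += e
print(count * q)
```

1560

e=2: not odd, count = 1+1 = 2; q=3
e=0: not odd, count = 2+1 = 3; q=3
e=1: odd, count = 3*2+1 = 7; q=4
e=3: odd, count = 7*2+3 = 17; q=5
e=13: odd, count = 17*2+13 = 47; q=6
e=9: odd, count = 47*2+9 = 103; q=7
e=8: not odd, count = 103+1 = 104; q=15
count*q = 104*15 = 1560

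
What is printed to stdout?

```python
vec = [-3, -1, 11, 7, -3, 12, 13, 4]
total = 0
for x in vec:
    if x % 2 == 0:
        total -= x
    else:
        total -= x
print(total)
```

x=-3: not even, total = 0-(-3) = 3
x=-1: not even, total = 3-(-1) = 4
x=11: not even, total = 4-11 = -7
x=7: not even, total = (-7)-7 = -14
x=-3: not even, total = (-14)-(-3) = -11
x=12: even, total = (-11)-12 = -23
x=13: not even, total = (-23)-13 = -36
x=4: even, total = (-36)-4 = -40

-40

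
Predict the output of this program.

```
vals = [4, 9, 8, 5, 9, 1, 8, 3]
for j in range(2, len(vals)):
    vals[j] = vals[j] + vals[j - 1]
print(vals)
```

j=2: vals[2] = 8+9 = 17 → [4, 9, 17, 5, 9, 1, 8, 3]
j=3: vals[3] = 5+17 = 22 → [4, 9, 17, 22, 9, 1, 8, 3]
j=4: vals[4] = 9+22 = 31 → [4, 9, 17, 22, 31, 1, 8, 3]
j=5: vals[5] = 1+31 = 32 → [4, 9, 17, 22, 31, 32, 8, 3]
j=6: vals[6] = 8+32 = 40 → [4, 9, 17, 22, 31, 32, 40, 3]
j=7: vals[7] = 3+40 = 43 → [4, 9, 17, 22, 31, 32, 40, 43]

[4, 9, 17, 22, 31, 32, 40, 43]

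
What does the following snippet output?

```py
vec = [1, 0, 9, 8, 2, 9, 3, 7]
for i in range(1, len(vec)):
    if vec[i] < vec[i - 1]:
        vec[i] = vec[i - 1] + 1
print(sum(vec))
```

72

i=1: 0<1, vec[1] = 1+1 = 2 → [1, 2, 9, 8, 2, 9, 3, 7]
i=2: 9>=2, unchanged → [1, 2, 9, 8, 2, 9, 3, 7]
i=3: 8<9, vec[3] = 9+1 = 10 → [1, 2, 9, 10, 2, 9, 3, 7]
i=4: 2<10, vec[4] = 10+1 = 11 → [1, 2, 9, 10, 11, 9, 3, 7]
i=5: 9<11, vec[5] = 11+1 = 12 → [1, 2, 9, 10, 11, 12, 3, 7]
i=6: 3<12, vec[6] = 12+1 = 13 → [1, 2, 9, 10, 11, 12, 13, 7]
i=7: 7<13, vec[7] = 13+1 = 14 → [1, 2, 9, 10, 11, 12, 13, 14]
sum = 72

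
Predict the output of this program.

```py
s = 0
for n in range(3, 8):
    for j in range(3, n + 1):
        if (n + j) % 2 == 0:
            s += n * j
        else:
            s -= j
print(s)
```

n=3,j=3: even sum, s = 0+9 = 9
n=4,j=3: odd sum, s = 9-3 = 6
n=4,j=4: even sum, s = 6+16 = 22
n=5,j=3: even sum, s = 22+15 = 37
n=5,j=4: odd sum, s = 37-4 = 33
n=5,j=5: even sum, s = 33+25 = 58
n=6,j=3: odd sum, s = 58-3 = 55
n=6,j=4: even sum, s = 55+24 = 79
n=6,j=5: odd sum, s = 79-5 = 74
n=6,j=6: even sum, s = 74+36 = 110
n=7,j=3: even sum, s = 110+21 = 131
n=7,j=4: odd sum, s = 131-4 = 127
n=7,j=5: even sum, s = 127+35 = 162
n=7,j=6: odd sum, s = 162-6 = 156
n=7,j=7: even sum, s = 156+49 = 205

205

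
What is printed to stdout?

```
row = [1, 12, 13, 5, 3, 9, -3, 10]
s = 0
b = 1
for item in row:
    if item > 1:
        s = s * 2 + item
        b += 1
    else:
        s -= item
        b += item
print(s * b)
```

item=1: not >1, s = 0-1 = -1; b=2
item=12: >1, s = (-1)*2+12 = 10; b=3
item=13: >1, s = 10*2+13 = 33; b=4
item=5: >1, s = 33*2+5 = 71; b=5
item=3: >1, s = 71*2+3 = 145; b=6
item=9: >1, s = 145*2+9 = 299; b=7
item=-3: not >1, s = 299-(-3) = 302; b=4
item=10: >1, s = 302*2+10 = 614; b=5
s*b = 614*5 = 3070

3070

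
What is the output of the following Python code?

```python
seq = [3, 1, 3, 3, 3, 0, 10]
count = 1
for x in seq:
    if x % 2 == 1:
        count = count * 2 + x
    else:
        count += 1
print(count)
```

x=3: odd, count = 1*2+3 = 5
x=1: odd, count = 5*2+1 = 11
x=3: odd, count = 11*2+3 = 25
x=3: odd, count = 25*2+3 = 53
x=3: odd, count = 53*2+3 = 109
x=0: not odd, count = 109+1 = 110
x=10: not odd, count = 110+1 = 111

111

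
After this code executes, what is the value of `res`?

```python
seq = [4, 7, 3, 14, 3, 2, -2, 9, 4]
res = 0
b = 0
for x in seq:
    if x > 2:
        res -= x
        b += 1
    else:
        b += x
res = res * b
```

x=4: >2, res = 0-4 = -4; b=1
x=7: >2, res = (-4)-7 = -11; b=2
x=3: >2, res = (-11)-3 = -14; b=3
x=14: >2, res = (-14)-14 = -28; b=4
x=3: >2, res = (-28)-3 = -31; b=5
x=2: not >2; b=7
x=-2: not >2; b=5
x=9: >2, res = (-31)-9 = -40; b=6
x=4: >2, res = (-40)-4 = -44; b=7
res*b = (-44)*7 = -308

-308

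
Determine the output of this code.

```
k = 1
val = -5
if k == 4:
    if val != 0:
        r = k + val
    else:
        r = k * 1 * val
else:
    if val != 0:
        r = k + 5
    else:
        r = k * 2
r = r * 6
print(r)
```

36

k=1, val=-5
k == 4 is False; val != 0 is True
→ r = k + 5 = 6
r = 6*6 = 36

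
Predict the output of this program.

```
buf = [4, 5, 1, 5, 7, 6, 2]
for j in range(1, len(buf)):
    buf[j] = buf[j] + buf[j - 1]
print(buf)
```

[4, 9, 10, 15, 22, 28, 30]

j=1: buf[1] = 5+4 = 9 → [4, 9, 1, 5, 7, 6, 2]
j=2: buf[2] = 1+9 = 10 → [4, 9, 10, 5, 7, 6, 2]
j=3: buf[3] = 5+10 = 15 → [4, 9, 10, 15, 7, 6, 2]
j=4: buf[4] = 7+15 = 22 → [4, 9, 10, 15, 22, 6, 2]
j=5: buf[5] = 6+22 = 28 → [4, 9, 10, 15, 22, 28, 2]
j=6: buf[6] = 2+28 = 30 → [4, 9, 10, 15, 22, 28, 30]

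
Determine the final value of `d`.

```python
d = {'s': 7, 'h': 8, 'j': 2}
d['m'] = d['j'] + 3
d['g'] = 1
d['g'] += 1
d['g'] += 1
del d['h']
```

{'s': 7, 'j': 2, 'm': 5, 'g': 3}

d['m'] = d['j']+3 = 5 → {'s': 7, 'h': 8, 'j': 2, 'm': 5}
d['g'] = 1 → {'s': 7, 'h': 8, 'j': 2, 'm': 5, 'g': 1}
d['g'] = 1+1 = 2 → {'s': 7, 'h': 8, 'j': 2, 'm': 5, 'g': 2}
d['g'] = 2+1 = 3 → {'s': 7, 'h': 8, 'j': 2, 'm': 5, 'g': 3}
del 'h' → {'s': 7, 'j': 2, 'm': 5, 'g': 3}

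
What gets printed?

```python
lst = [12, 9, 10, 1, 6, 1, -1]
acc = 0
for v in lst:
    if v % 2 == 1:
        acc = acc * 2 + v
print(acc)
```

77

v=12: not odd
v=9: odd, acc = 0*2+9 = 9
v=10: not odd
v=1: odd, acc = 9*2+1 = 19
v=6: not odd
v=1: odd, acc = 19*2+1 = 39
v=-1: odd, acc = 39*2+(-1) = 77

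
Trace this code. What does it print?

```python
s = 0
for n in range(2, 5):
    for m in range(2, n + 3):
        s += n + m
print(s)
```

81

n=2,m=2: s = 0+4 = 4
n=2,m=3: s = 4+5 = 9
n=2,m=4: s = 9+6 = 15
n=3,m=2: s = 15+5 = 20
n=3,m=3: s = 20+6 = 26
n=3,m=4: s = 26+7 = 33
n=3,m=5: s = 33+8 = 41
n=4,m=2: s = 41+6 = 47
n=4,m=3: s = 47+7 = 54
n=4,m=4: s = 54+8 = 62
n=4,m=5: s = 62+9 = 71
n=4,m=6: s = 71+10 = 81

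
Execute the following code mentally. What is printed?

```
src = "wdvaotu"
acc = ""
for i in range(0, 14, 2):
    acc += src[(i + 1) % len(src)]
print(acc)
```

i=0: add src[1]='d' → 'd'
i=2: add src[3]='a' → 'da'
i=4: add src[5]='t' → 'dat'
i=6: add src[0]='w' → 'datw'
i=8: add src[2]='v' → 'datwv'
i=10: add src[4]='o' → 'datwvo'
i=12: add src[6]='u' → 'datwvou'

datwvou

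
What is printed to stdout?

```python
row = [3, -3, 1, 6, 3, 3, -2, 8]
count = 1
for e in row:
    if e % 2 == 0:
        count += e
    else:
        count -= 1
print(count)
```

e=3: not even, count = 1-1 = 0
e=-3: not even, count = 0-1 = -1
e=1: not even, count = (-1)-1 = -2
e=6: even, count = (-2)+6 = 4
e=3: not even, count = 4-1 = 3
e=3: not even, count = 3-1 = 2
e=-2: even, count = 2+(-2) = 0
e=8: even, count = 0+8 = 8

8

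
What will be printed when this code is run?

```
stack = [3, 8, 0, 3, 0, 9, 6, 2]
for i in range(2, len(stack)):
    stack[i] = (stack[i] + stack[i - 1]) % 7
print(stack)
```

i=2: stack[2] = (0+8)%7 = 1 → [3, 8, 1, 3, 0, 9, 6, 2]
i=3: stack[3] = (3+1)%7 = 4 → [3, 8, 1, 4, 0, 9, 6, 2]
i=4: stack[4] = (0+4)%7 = 4 → [3, 8, 1, 4, 4, 9, 6, 2]
i=5: stack[5] = (9+4)%7 = 6 → [3, 8, 1, 4, 4, 6, 6, 2]
i=6: stack[6] = (6+6)%7 = 5 → [3, 8, 1, 4, 4, 6, 5, 2]
i=7: stack[7] = (2+5)%7 = 0 → [3, 8, 1, 4, 4, 6, 5, 0]

[3, 8, 1, 4, 4, 6, 5, 0]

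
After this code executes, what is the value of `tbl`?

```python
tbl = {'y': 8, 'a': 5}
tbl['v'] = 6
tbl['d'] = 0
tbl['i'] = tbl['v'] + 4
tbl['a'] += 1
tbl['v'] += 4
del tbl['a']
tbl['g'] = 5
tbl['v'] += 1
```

tbl['v'] = 6 → {'y': 8, 'a': 5, 'v': 6}
tbl['d'] = 0 → {'y': 8, 'a': 5, 'v': 6, 'd': 0}
tbl['i'] = tbl['v']+4 = 10 → {'y': 8, 'a': 5, 'v': 6, 'd': 0, 'i': 10}
tbl['a'] = 5+1 = 6 → {'y': 8, 'a': 6, 'v': 6, 'd': 0, 'i': 10}
tbl['v'] = 6+4 = 10 → {'y': 8, 'a': 6, 'v': 10, 'd': 0, 'i': 10}
del 'a' → {'y': 8, 'v': 10, 'd': 0, 'i': 10}
tbl['g'] = 5 → {'y': 8, 'v': 10, 'd': 0, 'i': 10, 'g': 5}
tbl['v'] = 10+1 = 11 → {'y': 8, 'v': 11, 'd': 0, 'i': 10, 'g': 5}

{'y': 8, 'v': 11, 'd': 0, 'i': 10, 'g': 5}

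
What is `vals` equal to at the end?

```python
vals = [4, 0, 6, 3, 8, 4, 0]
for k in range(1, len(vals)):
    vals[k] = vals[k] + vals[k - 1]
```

[4, 4, 10, 13, 21, 25, 25]

k=1: vals[1] = 0+4 = 4 → [4, 4, 6, 3, 8, 4, 0]
k=2: vals[2] = 6+4 = 10 → [4, 4, 10, 3, 8, 4, 0]
k=3: vals[3] = 3+10 = 13 → [4, 4, 10, 13, 8, 4, 0]
k=4: vals[4] = 8+13 = 21 → [4, 4, 10, 13, 21, 4, 0]
k=5: vals[5] = 4+21 = 25 → [4, 4, 10, 13, 21, 25, 0]
k=6: vals[6] = 0+25 = 25 → [4, 4, 10, 13, 21, 25, 25]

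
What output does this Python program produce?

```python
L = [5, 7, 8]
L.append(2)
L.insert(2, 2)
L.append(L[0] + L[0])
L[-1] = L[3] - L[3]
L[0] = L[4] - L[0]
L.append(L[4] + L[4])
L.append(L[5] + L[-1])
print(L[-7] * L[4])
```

append 2 → [5, 7, 8, 2]
insert 2 at 2 → [5, 7, 2, 8, 2]
append L[0]+L[0] = 5+5 = 10 → [5, 7, 2, 8, 2, 10]
L[-1] = L[3]-L[3] = 8-8 = 0 → [5, 7, 2, 8, 2, 0]
L[0] = L[4]-L[0] = 2-5 = -3 → [-3, 7, 2, 8, 2, 0]
append L[4]+L[4] = 2+2 = 4 → [-3, 7, 2, 8, 2, 0, 4]
append L[5]+L[-1] = 0+4 = 4 → [-3, 7, 2, 8, 2, 0, 4, 4]
L[-7]*L[4] = 7*2 = 14

14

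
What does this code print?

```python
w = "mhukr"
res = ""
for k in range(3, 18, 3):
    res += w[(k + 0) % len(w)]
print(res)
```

khrum

k=3: add w[3]='k' → 'k'
k=6: add w[1]='h' → 'kh'
k=9: add w[4]='r' → 'khr'
k=12: add w[2]='u' → 'khru'
k=15: add w[0]='m' → 'khrum'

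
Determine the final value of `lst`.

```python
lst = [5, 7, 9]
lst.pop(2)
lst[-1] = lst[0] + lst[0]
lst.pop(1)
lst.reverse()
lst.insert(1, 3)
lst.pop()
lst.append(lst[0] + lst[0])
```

pop(2) removes 9 → [5, 7]
lst[-1] = lst[0]+lst[0] = 5+5 = 10 → [5, 10]
pop(1) removes 10 → [5]
reverse → [5]
insert 3 at 1 → [5, 3]
pop() removes 3 → [5]
append lst[0]+lst[0] = 5+5 = 10 → [5, 10]

[5, 10]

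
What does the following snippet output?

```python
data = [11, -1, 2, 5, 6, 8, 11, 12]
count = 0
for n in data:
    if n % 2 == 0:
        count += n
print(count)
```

28

n=11: not even
n=-1: not even
n=2: even, count = 0+2 = 2
n=5: not even
n=6: even, count = 2+6 = 8
n=8: even, count = 8+8 = 16
n=11: not even
n=12: even, count = 16+12 = 28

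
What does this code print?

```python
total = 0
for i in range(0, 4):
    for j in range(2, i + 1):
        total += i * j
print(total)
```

19

i=2,j=2: total = 0+4 = 4
i=3,j=2: total = 4+6 = 10
i=3,j=3: total = 10+9 = 19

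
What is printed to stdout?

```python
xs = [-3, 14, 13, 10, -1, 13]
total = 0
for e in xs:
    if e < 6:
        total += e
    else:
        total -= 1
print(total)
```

e=-3: <6, total = 0+(-3) = -3
e=14: not <6, total = (-3)-1 = -4
e=13: not <6, total = (-4)-1 = -5
e=10: not <6, total = (-5)-1 = -6
e=-1: <6, total = (-6)+(-1) = -7
e=13: not <6, total = (-7)-1 = -8

-8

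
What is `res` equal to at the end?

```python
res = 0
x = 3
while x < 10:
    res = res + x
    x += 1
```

42

x=3: res = 0+3 = 3
x=4: res = 3+4 = 7
x=5: res = 7+5 = 12
x=6: res = 12+6 = 18
x=7: res = 18+7 = 25
x=8: res = 25+8 = 33
x=9: res = 33+9 = 42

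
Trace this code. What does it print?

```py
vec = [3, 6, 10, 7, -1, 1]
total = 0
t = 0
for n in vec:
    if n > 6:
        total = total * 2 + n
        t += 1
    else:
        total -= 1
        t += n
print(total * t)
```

187

n=3: not >6, total = 0-1 = -1; t=3
n=6: not >6, total = (-1)-1 = -2; t=9
n=10: >6, total = (-2)*2+10 = 6; t=10
n=7: >6, total = 6*2+7 = 19; t=11
n=-1: not >6, total = 19-1 = 18; t=10
n=1: not >6, total = 18-1 = 17; t=11
total*t = 17*11 = 187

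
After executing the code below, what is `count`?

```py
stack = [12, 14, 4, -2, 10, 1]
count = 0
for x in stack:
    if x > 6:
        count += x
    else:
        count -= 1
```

33

x=12: >6, count = 0+12 = 12
x=14: >6, count = 12+14 = 26
x=4: not >6, count = 26-1 = 25
x=-2: not >6, count = 25-1 = 24
x=10: >6, count = 24+10 = 34
x=1: not >6, count = 34-1 = 33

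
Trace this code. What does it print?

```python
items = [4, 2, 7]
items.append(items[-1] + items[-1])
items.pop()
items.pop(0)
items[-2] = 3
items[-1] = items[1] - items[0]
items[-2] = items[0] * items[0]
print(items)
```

[9, 4]

append items[-1]+items[-1] = 7+7 = 14 → [4, 2, 7, 14]
pop() removes 14 → [4, 2, 7]
pop(0) removes 4 → [2, 7]
items[-2] = 3 → [3, 7]
items[-1] = items[1]-items[0] = 7-3 = 4 → [3, 4]
items[-2] = items[0]*items[0] = 3*3 = 9 → [9, 4]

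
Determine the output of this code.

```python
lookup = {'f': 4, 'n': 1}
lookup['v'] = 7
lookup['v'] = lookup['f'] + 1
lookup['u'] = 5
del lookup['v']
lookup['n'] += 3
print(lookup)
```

lookup['v'] = 7 → {'f': 4, 'n': 1, 'v': 7}
lookup['v'] = lookup['f']+1 = 5 → {'f': 4, 'n': 1, 'v': 5}
lookup['u'] = 5 → {'f': 4, 'n': 1, 'v': 5, 'u': 5}
del 'v' → {'f': 4, 'n': 1, 'u': 5}
lookup['n'] = 1+3 = 4 → {'f': 4, 'n': 4, 'u': 5}

{'f': 4, 'n': 4, 'u': 5}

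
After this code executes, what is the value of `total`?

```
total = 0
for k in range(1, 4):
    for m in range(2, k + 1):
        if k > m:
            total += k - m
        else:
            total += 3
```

k=2,m=2: not 2>2, total = 0+3 = 3
k=3,m=2: 3>2, total = 3+1 = 4
k=3,m=3: not 3>3, total = 4+3 = 7

7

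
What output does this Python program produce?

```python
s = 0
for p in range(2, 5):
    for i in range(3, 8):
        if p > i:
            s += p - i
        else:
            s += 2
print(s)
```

p=2,i=3: not 2>3, s = 0+2 = 2
p=2,i=4: not 2>4, s = 2+2 = 4
p=2,i=5: not 2>5, s = 4+2 = 6
p=2,i=6: not 2>6, s = 6+2 = 8
p=2,i=7: not 2>7, s = 8+2 = 10
p=3,i=3: not 3>3, s = 10+2 = 12
p=3,i=4: not 3>4, s = 12+2 = 14
p=3,i=5: not 3>5, s = 14+2 = 16
p=3,i=6: not 3>6, s = 16+2 = 18
p=3,i=7: not 3>7, s = 18+2 = 20
p=4,i=3: 4>3, s = 20+1 = 21
p=4,i=4: not 4>4, s = 21+2 = 23
p=4,i=5: not 4>5, s = 23+2 = 25
p=4,i=6: not 4>6, s = 25+2 = 27
p=4,i=7: not 4>7, s = 27+2 = 29

29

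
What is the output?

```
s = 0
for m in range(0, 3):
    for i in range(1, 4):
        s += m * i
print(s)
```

m=0,i=1: s = 0+0 = 0
m=0,i=2: s = 0+0 = 0
m=0,i=3: s = 0+0 = 0
m=1,i=1: s = 0+1 = 1
m=1,i=2: s = 1+2 = 3
m=1,i=3: s = 3+3 = 6
m=2,i=1: s = 6+2 = 8
m=2,i=2: s = 8+4 = 12
m=2,i=3: s = 12+6 = 18

18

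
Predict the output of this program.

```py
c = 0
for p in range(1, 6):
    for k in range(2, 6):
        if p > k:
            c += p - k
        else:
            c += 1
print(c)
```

p=1,k=2: not 1>2, c = 0+1 = 1
p=1,k=3: not 1>3, c = 1+1 = 2
p=1,k=4: not 1>4, c = 2+1 = 3
p=1,k=5: not 1>5, c = 3+1 = 4
p=2,k=2: not 2>2, c = 4+1 = 5
p=2,k=3: not 2>3, c = 5+1 = 6
p=2,k=4: not 2>4, c = 6+1 = 7
p=2,k=5: not 2>5, c = 7+1 = 8
p=3,k=2: 3>2, c = 8+1 = 9
p=3,k=3: not 3>3, c = 9+1 = 10
p=3,k=4: not 3>4, c = 10+1 = 11
p=3,k=5: not 3>5, c = 11+1 = 12
p=4,k=2: 4>2, c = 12+2 = 14
p=4,k=3: 4>3, c = 14+1 = 15
p=4,k=4: not 4>4, c = 15+1 = 16
p=4,k=5: not 4>5, c = 16+1 = 17
p=5,k=2: 5>2, c = 17+3 = 20
p=5,k=3: 5>3, c = 20+2 = 22
p=5,k=4: 5>4, c = 22+1 = 23
p=5,k=5: not 5>5, c = 23+1 = 24

24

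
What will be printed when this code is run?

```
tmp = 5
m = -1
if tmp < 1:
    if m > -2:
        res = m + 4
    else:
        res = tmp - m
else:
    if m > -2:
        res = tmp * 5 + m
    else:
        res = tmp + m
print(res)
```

24

tmp=5, m=-1
tmp < 1 is False; m > -2 is True
→ res = tmp * 5 + m = 24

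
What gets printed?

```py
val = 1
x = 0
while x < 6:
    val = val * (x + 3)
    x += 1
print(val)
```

x=0: val = 1*3 = 3
x=1: val = 3*4 = 12
x=2: val = 12*5 = 60
x=3: val = 60*6 = 360
x=4: val = 360*7 = 2520
x=5: val = 2520*8 = 20160

20160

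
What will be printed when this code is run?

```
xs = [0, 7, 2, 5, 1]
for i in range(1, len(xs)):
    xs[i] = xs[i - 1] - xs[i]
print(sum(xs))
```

i=1: xs[1] = 0-7 = -7 → [0, -7, 2, 5, 1]
i=2: xs[2] = (-7)-2 = -9 → [0, -7, -9, 5, 1]
i=3: xs[3] = (-9)-5 = -14 → [0, -7, -9, -14, 1]
i=4: xs[4] = (-14)-1 = -15 → [0, -7, -9, -14, -15]
sum = -45

-45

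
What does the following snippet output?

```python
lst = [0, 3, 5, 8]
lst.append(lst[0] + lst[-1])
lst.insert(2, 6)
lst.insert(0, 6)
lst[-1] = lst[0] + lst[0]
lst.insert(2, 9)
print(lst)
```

append lst[0]+lst[-1] = 0+8 = 8 → [0, 3, 5, 8, 8]
insert 6 at 2 → [0, 3, 6, 5, 8, 8]
insert 6 at 0 → [6, 0, 3, 6, 5, 8, 8]
lst[-1] = lst[0]+lst[0] = 6+6 = 12 → [6, 0, 3, 6, 5, 8, 12]
insert 9 at 2 → [6, 0, 9, 3, 6, 5, 8, 12]

[6, 0, 9, 3, 6, 5, 8, 12]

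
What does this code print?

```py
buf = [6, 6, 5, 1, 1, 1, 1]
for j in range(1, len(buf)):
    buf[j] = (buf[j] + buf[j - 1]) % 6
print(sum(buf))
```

j=1: buf[1] = (6+6)%6 = 0 → [6, 0, 5, 1, 1, 1, 1]
j=2: buf[2] = (5+0)%6 = 5 → [6, 0, 5, 1, 1, 1, 1]
j=3: buf[3] = (1+5)%6 = 0 → [6, 0, 5, 0, 1, 1, 1]
j=4: buf[4] = (1+0)%6 = 1 → [6, 0, 5, 0, 1, 1, 1]
j=5: buf[5] = (1+1)%6 = 2 → [6, 0, 5, 0, 1, 2, 1]
j=6: buf[6] = (1+2)%6 = 3 → [6, 0, 5, 0, 1, 2, 3]
sum = 17

17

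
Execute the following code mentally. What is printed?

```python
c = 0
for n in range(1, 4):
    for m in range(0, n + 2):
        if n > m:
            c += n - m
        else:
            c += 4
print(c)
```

n=1,m=0: 1>0, c = 0+1 = 1
n=1,m=1: not 1>1, c = 1+4 = 5
n=1,m=2: not 1>2, c = 5+4 = 9
n=2,m=0: 2>0, c = 9+2 = 11
n=2,m=1: 2>1, c = 11+1 = 12
n=2,m=2: not 2>2, c = 12+4 = 16
n=2,m=3: not 2>3, c = 16+4 = 20
n=3,m=0: 3>0, c = 20+3 = 23
n=3,m=1: 3>1, c = 23+2 = 25
n=3,m=2: 3>2, c = 25+1 = 26
n=3,m=3: not 3>3, c = 26+4 = 30
n=3,m=4: not 3>4, c = 30+4 = 34

34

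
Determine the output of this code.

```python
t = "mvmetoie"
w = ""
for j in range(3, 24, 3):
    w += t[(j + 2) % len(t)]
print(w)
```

j=3: add t[5]='o' → 'o'
j=6: add t[0]='m' → 'om'
j=9: add t[3]='e' → 'ome'
j=12: add t[6]='i' → 'omei'
j=15: add t[1]='v' → 'omeiv'
j=18: add t[4]='t' → 'omeivt'
j=21: add t[7]='e' → 'omeivte'

omeivte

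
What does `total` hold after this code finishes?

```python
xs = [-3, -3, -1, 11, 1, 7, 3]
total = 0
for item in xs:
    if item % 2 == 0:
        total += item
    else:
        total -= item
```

item=-3: not even, total = 0-(-3) = 3
item=-3: not even, total = 3-(-3) = 6
item=-1: not even, total = 6-(-1) = 7
item=11: not even, total = 7-11 = -4
item=1: not even, total = (-4)-1 = -5
item=7: not even, total = (-5)-7 = -12
item=3: not even, total = (-12)-3 = -15

-15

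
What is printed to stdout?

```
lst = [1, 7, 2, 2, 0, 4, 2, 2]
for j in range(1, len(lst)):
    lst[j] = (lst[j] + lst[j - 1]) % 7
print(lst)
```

j=1: lst[1] = (7+1)%7 = 1 → [1, 1, 2, 2, 0, 4, 2, 2]
j=2: lst[2] = (2+1)%7 = 3 → [1, 1, 3, 2, 0, 4, 2, 2]
j=3: lst[3] = (2+3)%7 = 5 → [1, 1, 3, 5, 0, 4, 2, 2]
j=4: lst[4] = (0+5)%7 = 5 → [1, 1, 3, 5, 5, 4, 2, 2]
j=5: lst[5] = (4+5)%7 = 2 → [1, 1, 3, 5, 5, 2, 2, 2]
j=6: lst[6] = (2+2)%7 = 4 → [1, 1, 3, 5, 5, 2, 4, 2]
j=7: lst[7] = (2+4)%7 = 6 → [1, 1, 3, 5, 5, 2, 4, 6]

[1, 1, 3, 5, 5, 2, 4, 6]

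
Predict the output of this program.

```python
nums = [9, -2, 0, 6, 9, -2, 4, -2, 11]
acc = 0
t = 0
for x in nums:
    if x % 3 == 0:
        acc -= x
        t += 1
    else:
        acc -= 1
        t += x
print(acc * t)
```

x=9: %3==0, acc = 0-9 = -9; t=1
x=-2: not %3==0, acc = (-9)-1 = -10; t=-1
x=0: %3==0, acc = (-10)-0 = -10; t=0
x=6: %3==0, acc = (-10)-6 = -16; t=1
x=9: %3==0, acc = (-16)-9 = -25; t=2
x=-2: not %3==0, acc = (-25)-1 = -26; t=0
x=4: not %3==0, acc = (-26)-1 = -27; t=4
x=-2: not %3==0, acc = (-27)-1 = -28; t=2
x=11: not %3==0, acc = (-28)-1 = -29; t=13
acc*t = (-29)*13 = -377

-377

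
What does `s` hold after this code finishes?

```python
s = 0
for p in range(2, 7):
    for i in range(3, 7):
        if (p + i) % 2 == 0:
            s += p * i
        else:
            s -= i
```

140

p=2,i=3: odd sum, s = 0-3 = -3
p=2,i=4: even sum, s = (-3)+8 = 5
p=2,i=5: odd sum, s = 5-5 = 0
p=2,i=6: even sum, s = 0+12 = 12
p=3,i=3: even sum, s = 12+9 = 21
p=3,i=4: odd sum, s = 21-4 = 17
p=3,i=5: even sum, s = 17+15 = 32
p=3,i=6: odd sum, s = 32-6 = 26
p=4,i=3: odd sum, s = 26-3 = 23
p=4,i=4: even sum, s = 23+16 = 39
p=4,i=5: odd sum, s = 39-5 = 34
p=4,i=6: even sum, s = 34+24 = 58
p=5,i=3: even sum, s = 58+15 = 73
p=5,i=4: odd sum, s = 73-4 = 69
p=5,i=5: even sum, s = 69+25 = 94
p=5,i=6: odd sum, s = 94-6 = 88
p=6,i=3: odd sum, s = 88-3 = 85
p=6,i=4: even sum, s = 85+24 = 109
p=6,i=5: odd sum, s = 109-5 = 104
p=6,i=6: even sum, s = 104+36 = 140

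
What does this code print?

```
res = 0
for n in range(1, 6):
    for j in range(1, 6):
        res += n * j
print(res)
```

225

n=1,j=1: res = 0+1 = 1
n=1,j=2: res = 1+2 = 3
n=1,j=3: res = 3+3 = 6
n=1,j=4: res = 6+4 = 10
n=1,j=5: res = 10+5 = 15
n=2,j=1: res = 15+2 = 17
n=2,j=2: res = 17+4 = 21
n=2,j=3: res = 21+6 = 27
n=2,j=4: res = 27+8 = 35
n=2,j=5: res = 35+10 = 45
n=3,j=1: res = 45+3 = 48
n=3,j=2: res = 48+6 = 54
n=3,j=3: res = 54+9 = 63
n=3,j=4: res = 63+12 = 75
n=3,j=5: res = 75+15 = 90
n=4,j=1: res = 90+4 = 94
n=4,j=2: res = 94+8 = 102
n=4,j=3: res = 102+12 = 114
n=4,j=4: res = 114+16 = 130
n=4,j=5: res = 130+20 = 150
n=5,j=1: res = 150+5 = 155
n=5,j=2: res = 155+10 = 165
n=5,j=3: res = 165+15 = 180
n=5,j=4: res = 180+20 = 200
n=5,j=5: res = 200+25 = 225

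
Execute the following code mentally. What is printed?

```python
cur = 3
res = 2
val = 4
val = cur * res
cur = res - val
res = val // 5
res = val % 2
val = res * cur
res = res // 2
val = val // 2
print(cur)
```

val = 3*2 = 6
cur = 2-6 = -4
res = 6//5 = 1
res = 6%2 = 0
val = 0*(-4) = 0
res = 0//2 = 0
val = 0//2 = 0

-4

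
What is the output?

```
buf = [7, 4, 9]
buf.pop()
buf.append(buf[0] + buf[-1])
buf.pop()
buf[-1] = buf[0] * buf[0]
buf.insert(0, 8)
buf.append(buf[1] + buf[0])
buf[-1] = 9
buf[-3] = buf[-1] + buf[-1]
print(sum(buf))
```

84

pop() removes 9 → [7, 4]
append buf[0]+buf[-1] = 7+4 = 11 → [7, 4, 11]
pop() removes 11 → [7, 4]
buf[-1] = buf[0]*buf[0] = 7*7 = 49 → [7, 49]
insert 8 at 0 → [8, 7, 49]
append buf[1]+buf[0] = 7+8 = 15 → [8, 7, 49, 15]
buf[-1] = 9 → [8, 7, 49, 9]
buf[-3] = buf[-1]+buf[-1] = 9+9 = 18 → [8, 18, 49, 9]
sum = 84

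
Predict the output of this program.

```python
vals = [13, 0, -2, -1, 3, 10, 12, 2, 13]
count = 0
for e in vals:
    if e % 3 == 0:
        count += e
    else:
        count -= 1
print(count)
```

e=13: not %3==0, count = 0-1 = -1
e=0: %3==0, count = (-1)+0 = -1
e=-2: not %3==0, count = (-1)-1 = -2
e=-1: not %3==0, count = (-2)-1 = -3
e=3: %3==0, count = (-3)+3 = 0
e=10: not %3==0, count = 0-1 = -1
e=12: %3==0, count = (-1)+12 = 11
e=2: not %3==0, count = 11-1 = 10
e=13: not %3==0, count = 10-1 = 9

9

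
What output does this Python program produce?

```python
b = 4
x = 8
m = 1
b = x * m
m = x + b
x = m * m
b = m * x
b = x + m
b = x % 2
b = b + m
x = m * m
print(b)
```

b = 8*1 = 8
m = 8+8 = 16
x = 16*16 = 256
b = 16*256 = 4096
b = 256+16 = 272
b = 256%2 = 0
b = 0+16 = 16
x = 16*16 = 256

16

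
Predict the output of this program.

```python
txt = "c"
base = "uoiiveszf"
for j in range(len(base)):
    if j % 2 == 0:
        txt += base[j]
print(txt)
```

cuivsf

j=0: add 'u' → 'cu'
j=1: skip
j=2: add 'i' → 'cui'
j=3: skip
j=4: add 'v' → 'cuiv'
j=5: skip
j=6: add 's' → 'cuivs'
j=7: skip
j=8: add 'f' → 'cuivsf'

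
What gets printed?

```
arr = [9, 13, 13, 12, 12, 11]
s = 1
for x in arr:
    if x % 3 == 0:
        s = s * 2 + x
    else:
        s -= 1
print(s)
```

71

x=9: %3==0, s = 1*2+9 = 11
x=13: not %3==0, s = 11-1 = 10
x=13: not %3==0, s = 10-1 = 9
x=12: %3==0, s = 9*2+12 = 30
x=12: %3==0, s = 30*2+12 = 72
x=11: not %3==0, s = 72-1 = 71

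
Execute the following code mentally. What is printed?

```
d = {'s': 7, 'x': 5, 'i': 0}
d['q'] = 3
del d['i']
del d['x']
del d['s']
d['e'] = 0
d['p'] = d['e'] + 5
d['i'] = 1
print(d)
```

{'q': 3, 'e': 0, 'p': 5, 'i': 1}

d['q'] = 3 → {'s': 7, 'x': 5, 'i': 0, 'q': 3}
del 'i' → {'s': 7, 'x': 5, 'q': 3}
del 'x' → {'s': 7, 'q': 3}
del 's' → {'q': 3}
d['e'] = 0 → {'q': 3, 'e': 0}
d['p'] = d['e']+5 = 5 → {'q': 3, 'e': 0, 'p': 5}
d['i'] = 1 → {'q': 3, 'e': 0, 'p': 5, 'i': 1}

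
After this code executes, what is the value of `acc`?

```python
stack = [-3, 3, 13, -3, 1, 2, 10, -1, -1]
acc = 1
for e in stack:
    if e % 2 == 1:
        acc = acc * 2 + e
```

e=-3: odd, acc = 1*2+(-3) = -1
e=3: odd, acc = (-1)*2+3 = 1
e=13: odd, acc = 1*2+13 = 15
e=-3: odd, acc = 15*2+(-3) = 27
e=1: odd, acc = 27*2+1 = 55
e=2: not odd
e=10: not odd
e=-1: odd, acc = 55*2+(-1) = 109
e=-1: odd, acc = 109*2+(-1) = 217

217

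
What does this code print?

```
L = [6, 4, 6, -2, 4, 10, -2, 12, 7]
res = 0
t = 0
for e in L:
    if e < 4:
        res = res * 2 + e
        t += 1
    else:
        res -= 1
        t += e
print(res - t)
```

-75

e=6: not <4, res = 0-1 = -1; t=6
e=4: not <4, res = (-1)-1 = -2; t=10
e=6: not <4, res = (-2)-1 = -3; t=16
e=-2: <4, res = (-3)*2+(-2) = -8; t=17
e=4: not <4, res = (-8)-1 = -9; t=21
e=10: not <4, res = (-9)-1 = -10; t=31
e=-2: <4, res = (-10)*2+(-2) = -22; t=32
e=12: not <4, res = (-22)-1 = -23; t=44
e=7: not <4, res = (-23)-1 = -24; t=51
res-t = (-24)-51 = -75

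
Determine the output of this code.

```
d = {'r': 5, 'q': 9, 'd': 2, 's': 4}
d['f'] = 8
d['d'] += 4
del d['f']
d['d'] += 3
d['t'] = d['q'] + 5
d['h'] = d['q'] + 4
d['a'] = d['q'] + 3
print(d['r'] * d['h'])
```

65

d['f'] = 8 → {'r': 5, 'q': 9, 'd': 2, 's': 4, 'f': 8}
d['d'] = 2+4 = 6 → {'r': 5, 'q': 9, 'd': 6, 's': 4, 'f': 8}
del 'f' → {'r': 5, 'q': 9, 'd': 6, 's': 4}
d['d'] = 6+3 = 9 → {'r': 5, 'q': 9, 'd': 9, 's': 4}
d['t'] = d['q']+5 = 14 → {'r': 5, 'q': 9, 'd': 9, 's': 4, 't': 14}
d['h'] = d['q']+4 = 13 → {'r': 5, 'q': 9, 'd': 9, 's': 4, 't': 14, 'h': 13}
d['a'] = d['q']+3 = 12 → {'r': 5, 'q': 9, 'd': 9, 's': 4, 't': 14, 'h': 13, 'a': 12}
d['r']*d['h'] = 5*13 = 65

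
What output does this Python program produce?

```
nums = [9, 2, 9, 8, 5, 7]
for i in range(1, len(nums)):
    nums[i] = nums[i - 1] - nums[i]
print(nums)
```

[9, 7, -2, -10, -15, -22]

i=1: nums[1] = 9-2 = 7 → [9, 7, 9, 8, 5, 7]
i=2: nums[2] = 7-9 = -2 → [9, 7, -2, 8, 5, 7]
i=3: nums[3] = (-2)-8 = -10 → [9, 7, -2, -10, 5, 7]
i=4: nums[4] = (-10)-5 = -15 → [9, 7, -2, -10, -15, 7]
i=5: nums[5] = (-15)-7 = -22 → [9, 7, -2, -10, -15, -22]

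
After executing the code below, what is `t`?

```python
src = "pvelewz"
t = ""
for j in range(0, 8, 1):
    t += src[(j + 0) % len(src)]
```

j=0: add src[0]='p' → 'p'
j=1: add src[1]='v' → 'pv'
j=2: add src[2]='e' → 'pve'
j=3: add src[3]='l' → 'pvel'
j=4: add src[4]='e' → 'pvele'
j=5: add src[5]='w' → 'pvelew'
j=6: add src[6]='z' → 'pvelewz'
j=7: add src[0]='p' → 'pvelewzp'

'pvelewzp'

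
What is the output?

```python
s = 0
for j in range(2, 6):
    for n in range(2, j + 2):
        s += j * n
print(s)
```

193

j=2,n=2: s = 0+4 = 4
j=2,n=3: s = 4+6 = 10
j=3,n=2: s = 10+6 = 16
j=3,n=3: s = 16+9 = 25
j=3,n=4: s = 25+12 = 37
j=4,n=2: s = 37+8 = 45
j=4,n=3: s = 45+12 = 57
j=4,n=4: s = 57+16 = 73
j=4,n=5: s = 73+20 = 93
j=5,n=2: s = 93+10 = 103
j=5,n=3: s = 103+15 = 118
j=5,n=4: s = 118+20 = 138
j=5,n=5: s = 138+25 = 163
j=5,n=6: s = 163+30 = 193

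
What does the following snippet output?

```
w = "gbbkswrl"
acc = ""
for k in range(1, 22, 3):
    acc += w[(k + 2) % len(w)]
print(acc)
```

krbslbw

k=1: add w[3]='k' → 'k'
k=4: add w[6]='r' → 'kr'
k=7: add w[1]='b' → 'krb'
k=10: add w[4]='s' → 'krbs'
k=13: add w[7]='l' → 'krbsl'
k=16: add w[2]='b' → 'krbslb'
k=19: add w[5]='w' → 'krbslbw'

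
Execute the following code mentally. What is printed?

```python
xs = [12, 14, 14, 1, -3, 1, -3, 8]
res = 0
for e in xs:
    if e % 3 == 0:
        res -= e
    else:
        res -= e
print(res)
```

e=12: %3==0, res = 0-12 = -12
e=14: not %3==0, res = (-12)-14 = -26
e=14: not %3==0, res = (-26)-14 = -40
e=1: not %3==0, res = (-40)-1 = -41
e=-3: %3==0, res = (-41)-(-3) = -38
e=1: not %3==0, res = (-38)-1 = -39
e=-3: %3==0, res = (-39)-(-3) = -36
e=8: not %3==0, res = (-36)-8 = -44

-44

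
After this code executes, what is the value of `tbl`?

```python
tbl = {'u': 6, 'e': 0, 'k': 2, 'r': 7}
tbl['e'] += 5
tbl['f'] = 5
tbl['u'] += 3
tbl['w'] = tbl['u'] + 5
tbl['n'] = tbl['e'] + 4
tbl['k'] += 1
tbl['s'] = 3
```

tbl['e'] = 0+5 = 5 → {'u': 6, 'e': 5, 'k': 2, 'r': 7}
tbl['f'] = 5 → {'u': 6, 'e': 5, 'k': 2, 'r': 7, 'f': 5}
tbl['u'] = 6+3 = 9 → {'u': 9, 'e': 5, 'k': 2, 'r': 7, 'f': 5}
tbl['w'] = tbl['u']+5 = 14 → {'u': 9, 'e': 5, 'k': 2, 'r': 7, 'f': 5, 'w': 14}
tbl['n'] = tbl['e']+4 = 9 → {'u': 9, 'e': 5, 'k': 2, 'r': 7, 'f': 5, 'w': 14, 'n': 9}
tbl['k'] = 2+1 = 3 → {'u': 9, 'e': 5, 'k': 3, 'r': 7, 'f': 5, 'w': 14, 'n': 9}
tbl['s'] = 3 → {'u': 9, 'e': 5, 'k': 3, 'r': 7, 'f': 5, 'w': 14, 'n': 9, 's': 3}

{'u': 9, 'e': 5, 'k': 3, 'r': 7, 'f': 5, 'w': 14, 'n': 9, 's': 3}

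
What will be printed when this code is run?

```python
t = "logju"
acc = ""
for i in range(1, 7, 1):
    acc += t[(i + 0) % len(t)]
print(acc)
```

ogjulo

i=1: add t[1]='o' → 'o'
i=2: add t[2]='g' → 'og'
i=3: add t[3]='j' → 'ogj'
i=4: add t[4]='u' → 'ogju'
i=5: add t[0]='l' → 'ogjul'
i=6: add t[1]='o' → 'ogjulo'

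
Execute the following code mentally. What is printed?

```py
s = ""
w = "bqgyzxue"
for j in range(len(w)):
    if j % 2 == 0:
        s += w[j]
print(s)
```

j=0: add 'b' → 'b'
j=1: skip
j=2: add 'g' → 'bg'
j=3: skip
j=4: add 'z' → 'bgz'
j=5: skip
j=6: add 'u' → 'bgzu'
j=7: skip

bgzu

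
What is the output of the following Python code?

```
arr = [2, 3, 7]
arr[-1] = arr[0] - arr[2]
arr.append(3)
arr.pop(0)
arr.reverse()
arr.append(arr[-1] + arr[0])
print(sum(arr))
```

7

arr[-1] = arr[0]-arr[2] = 2-7 = -5 → [2, 3, -5]
append 3 → [2, 3, -5, 3]
pop(0) removes 2 → [3, -5, 3]
reverse → [3, -5, 3]
append arr[-1]+arr[0] = 3+3 = 6 → [3, -5, 3, 6]
sum = 7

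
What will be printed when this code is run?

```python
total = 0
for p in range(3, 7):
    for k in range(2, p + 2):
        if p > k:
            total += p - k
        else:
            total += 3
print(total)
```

44

p=3,k=2: 3>2, total = 0+1 = 1
p=3,k=3: not 3>3, total = 1+3 = 4
p=3,k=4: not 3>4, total = 4+3 = 7
p=4,k=2: 4>2, total = 7+2 = 9
p=4,k=3: 4>3, total = 9+1 = 10
p=4,k=4: not 4>4, total = 10+3 = 13
p=4,k=5: not 4>5, total = 13+3 = 16
p=5,k=2: 5>2, total = 16+3 = 19
p=5,k=3: 5>3, total = 19+2 = 21
p=5,k=4: 5>4, total = 21+1 = 22
p=5,k=5: not 5>5, total = 22+3 = 25
p=5,k=6: not 5>6, total = 25+3 = 28
p=6,k=2: 6>2, total = 28+4 = 32
p=6,k=3: 6>3, total = 32+3 = 35
p=6,k=4: 6>4, total = 35+2 = 37
p=6,k=5: 6>5, total = 37+1 = 38
p=6,k=6: not 6>6, total = 38+3 = 41
p=6,k=7: not 6>7, total = 41+3 = 44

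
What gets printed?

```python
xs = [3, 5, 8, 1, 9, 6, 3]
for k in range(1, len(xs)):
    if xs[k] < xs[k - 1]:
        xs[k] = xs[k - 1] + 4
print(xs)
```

k=1: 5>=3, unchanged → [3, 5, 8, 1, 9, 6, 3]
k=2: 8>=5, unchanged → [3, 5, 8, 1, 9, 6, 3]
k=3: 1<8, xs[3] = 8+4 = 12 → [3, 5, 8, 12, 9, 6, 3]
k=4: 9<12, xs[4] = 12+4 = 16 → [3, 5, 8, 12, 16, 6, 3]
k=5: 6<16, xs[5] = 16+4 = 20 → [3, 5, 8, 12, 16, 20, 3]
k=6: 3<20, xs[6] = 20+4 = 24 → [3, 5, 8, 12, 16, 20, 24]

[3, 5, 8, 12, 16, 20, 24]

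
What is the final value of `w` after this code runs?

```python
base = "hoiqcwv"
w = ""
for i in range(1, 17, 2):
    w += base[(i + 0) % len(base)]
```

'oqwhicvo'

i=1: add base[1]='o' → 'o'
i=3: add base[3]='q' → 'oq'
i=5: add base[5]='w' → 'oqw'
i=7: add base[0]='h' → 'oqwh'
i=9: add base[2]='i' → 'oqwhi'
i=11: add base[4]='c' → 'oqwhic'
i=13: add base[6]='v' → 'oqwhicv'
i=15: add base[1]='o' → 'oqwhicvo'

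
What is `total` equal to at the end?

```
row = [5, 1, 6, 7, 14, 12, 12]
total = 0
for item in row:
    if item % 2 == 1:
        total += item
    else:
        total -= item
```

item=5: odd, total = 0+5 = 5
item=1: odd, total = 5+1 = 6
item=6: not odd, total = 6-6 = 0
item=7: odd, total = 0+7 = 7
item=14: not odd, total = 7-14 = -7
item=12: not odd, total = (-7)-12 = -19
item=12: not odd, total = (-19)-12 = -31

-31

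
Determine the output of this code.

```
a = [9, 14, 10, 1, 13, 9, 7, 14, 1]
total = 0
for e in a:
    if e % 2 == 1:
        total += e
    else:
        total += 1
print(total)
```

e=9: odd, total = 0+9 = 9
e=14: not odd, total = 9+1 = 10
e=10: not odd, total = 10+1 = 11
e=1: odd, total = 11+1 = 12
e=13: odd, total = 12+13 = 25
e=9: odd, total = 25+9 = 34
e=7: odd, total = 34+7 = 41
e=14: not odd, total = 41+1 = 42
e=1: odd, total = 42+1 = 43

43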